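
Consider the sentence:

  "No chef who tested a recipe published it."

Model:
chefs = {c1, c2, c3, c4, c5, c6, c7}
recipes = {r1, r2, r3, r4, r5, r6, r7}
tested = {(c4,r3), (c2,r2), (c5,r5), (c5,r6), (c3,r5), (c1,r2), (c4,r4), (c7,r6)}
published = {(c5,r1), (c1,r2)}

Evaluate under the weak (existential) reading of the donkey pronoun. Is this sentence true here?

"it" takes "a recipe" as antecedent — a donkey pronoun bound across the clause boundary.
Truth condition: for no (c,r) with tested(c,r) does published(c,r) hold.
Restrictor pairs — does the scope hold? (c1,r2):holds  (c2,r2):fails  (c3,r5):fails  (c4,r3):fails  (c4,r4):fails  (c5,r5):fails  (c5,r6):fails  (c7,r6):fails
Scope holds for 1 pair(s), so the sentence is false.

False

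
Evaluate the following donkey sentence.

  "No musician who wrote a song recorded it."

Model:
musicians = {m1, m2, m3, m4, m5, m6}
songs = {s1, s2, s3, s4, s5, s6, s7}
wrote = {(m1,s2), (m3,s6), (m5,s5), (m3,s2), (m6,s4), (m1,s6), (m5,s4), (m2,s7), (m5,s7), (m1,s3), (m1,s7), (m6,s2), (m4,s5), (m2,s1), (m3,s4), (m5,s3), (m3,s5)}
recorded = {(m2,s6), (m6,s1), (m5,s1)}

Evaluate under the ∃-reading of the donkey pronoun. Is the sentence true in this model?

"it" takes "a song" as antecedent — a donkey pronoun bound across the clause boundary.
Truth condition: for no (m,s) with wrote(m,s) does recorded(m,s) hold.
Restrictor pairs — does the scope hold? (m1,s2):fails  (m1,s3):fails  (m1,s6):fails  (m1,s7):fails  (m2,s1):fails  (m2,s7):fails  (m3,s2):fails  (m3,s4):fails  (m3,s5):fails  (m3,s6):fails  (m4,s5):fails  (m5,s3):fails  (m5,s4):fails  (m5,s5):fails  (m5,s7):fails  (m6,s2):fails  (m6,s4):fails
Scope holds for no restrictor pair, so the sentence is true.

True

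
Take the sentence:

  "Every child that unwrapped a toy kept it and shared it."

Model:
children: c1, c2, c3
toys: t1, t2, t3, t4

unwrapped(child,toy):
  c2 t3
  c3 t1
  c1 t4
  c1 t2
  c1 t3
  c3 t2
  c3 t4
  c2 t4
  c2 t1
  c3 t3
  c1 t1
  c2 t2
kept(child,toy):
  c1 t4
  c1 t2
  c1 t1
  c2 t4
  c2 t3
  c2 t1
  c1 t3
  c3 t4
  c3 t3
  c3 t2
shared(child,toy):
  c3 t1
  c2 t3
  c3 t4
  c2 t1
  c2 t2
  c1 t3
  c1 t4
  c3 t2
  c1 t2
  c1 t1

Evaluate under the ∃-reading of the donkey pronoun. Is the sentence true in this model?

True

"it" takes "a toy" as antecedent — a donkey pronoun bound across the clause boundary.
Weak reading: every child c with some unwrapped-toy has at least one unwrapped-toy t such that kept(c,t) ∧ shared(c,t).
Per child: c1:✓  c2:✓  c3:✓
Every child in the restrictor has a witness.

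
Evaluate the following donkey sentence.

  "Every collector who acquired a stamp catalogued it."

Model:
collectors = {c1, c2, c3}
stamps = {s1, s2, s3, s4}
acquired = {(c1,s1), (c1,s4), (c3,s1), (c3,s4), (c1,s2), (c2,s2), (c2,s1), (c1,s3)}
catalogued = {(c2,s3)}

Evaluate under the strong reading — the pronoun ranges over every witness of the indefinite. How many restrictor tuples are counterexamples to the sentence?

"it" takes "a stamp" as antecedent — a donkey pronoun bound across the clause boundary.
Strong reading: for every (c,s) with acquired(c,s), catalogued(c,s).
Restrictor pairs: (c1,s1) ✗  (c1,s2) ✗  (c1,s3) ✗  (c1,s4) ✗  (c2,s1) ✗  (c2,s2) ✗  (c3,s1) ✗  (c3,s4) ✗
Counterexamples (restrictor pairs failing the scope): 8.

8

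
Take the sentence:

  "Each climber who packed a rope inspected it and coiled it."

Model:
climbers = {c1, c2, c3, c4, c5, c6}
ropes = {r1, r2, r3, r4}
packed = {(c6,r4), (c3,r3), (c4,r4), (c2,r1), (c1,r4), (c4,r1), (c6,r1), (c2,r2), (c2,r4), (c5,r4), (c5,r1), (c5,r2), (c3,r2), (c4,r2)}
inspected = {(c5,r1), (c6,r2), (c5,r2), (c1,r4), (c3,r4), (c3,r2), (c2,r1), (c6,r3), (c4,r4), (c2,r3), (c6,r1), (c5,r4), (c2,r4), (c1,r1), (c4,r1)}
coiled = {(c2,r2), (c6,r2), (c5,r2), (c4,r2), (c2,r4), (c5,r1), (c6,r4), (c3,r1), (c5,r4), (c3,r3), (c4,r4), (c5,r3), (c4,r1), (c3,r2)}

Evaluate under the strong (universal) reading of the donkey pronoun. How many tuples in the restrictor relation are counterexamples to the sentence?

"it" takes "a rope" as antecedent — a donkey pronoun bound across the clause boundary.
Strong reading: for every (c,r) with packed(c,r), inspected(c,r) ∧ coiled(c,r).
Restrictor pairs: (c1,r4) ✗  (c2,r1) ✗  (c2,r2) ✗  (c2,r4) ✓  (c3,r2) ✓  (c3,r3) ✗  (c4,r1) ✓  (c4,r2) ✗  (c4,r4) ✓  (c5,r1) ✓  (c5,r2) ✓  (c5,r4) ✓  (c6,r1) ✗  (c6,r4) ✗
Counterexamples (restrictor pairs failing the scope): 7.

7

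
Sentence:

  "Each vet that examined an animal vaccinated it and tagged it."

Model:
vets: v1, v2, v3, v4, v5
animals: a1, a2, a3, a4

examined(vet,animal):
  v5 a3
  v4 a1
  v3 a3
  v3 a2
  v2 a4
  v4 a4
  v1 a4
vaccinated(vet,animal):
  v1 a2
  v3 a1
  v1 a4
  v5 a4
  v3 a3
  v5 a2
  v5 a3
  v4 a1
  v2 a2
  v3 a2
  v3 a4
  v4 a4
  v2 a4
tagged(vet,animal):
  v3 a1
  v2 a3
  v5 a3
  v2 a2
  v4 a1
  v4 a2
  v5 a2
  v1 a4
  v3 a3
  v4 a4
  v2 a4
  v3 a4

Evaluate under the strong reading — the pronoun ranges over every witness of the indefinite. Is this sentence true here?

"it" takes "an animal" as antecedent — a donkey pronoun bound across the clause boundary.
Strong reading: for every (v,a) with examined(v,a), vaccinated(v,a) ∧ tagged(v,a).
Restrictor pairs: (v1,a4) ✓  (v2,a4) ✓  (v3,a2) ✗  (v3,a3) ✓  (v4,a1) ✓  (v4,a4) ✓  (v5,a3) ✓
Counterexample: (v3,a2) is in examined but fails the scope.

False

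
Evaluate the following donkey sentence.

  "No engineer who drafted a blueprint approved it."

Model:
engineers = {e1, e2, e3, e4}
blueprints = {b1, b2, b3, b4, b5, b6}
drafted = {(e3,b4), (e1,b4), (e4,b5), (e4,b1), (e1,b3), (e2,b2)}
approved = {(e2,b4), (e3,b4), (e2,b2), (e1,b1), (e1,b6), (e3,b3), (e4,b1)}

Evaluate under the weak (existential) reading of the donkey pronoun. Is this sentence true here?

"it" takes "a blueprint" as antecedent — a donkey pronoun bound across the clause boundary.
Truth condition: for no (e,b) with drafted(e,b) does approved(e,b) hold.
Restrictor pairs — does the scope hold? (e1,b3):fails  (e1,b4):fails  (e2,b2):holds  (e3,b4):holds  (e4,b1):holds  (e4,b5):fails
Scope holds for 3 pair(s), so the sentence is false.

False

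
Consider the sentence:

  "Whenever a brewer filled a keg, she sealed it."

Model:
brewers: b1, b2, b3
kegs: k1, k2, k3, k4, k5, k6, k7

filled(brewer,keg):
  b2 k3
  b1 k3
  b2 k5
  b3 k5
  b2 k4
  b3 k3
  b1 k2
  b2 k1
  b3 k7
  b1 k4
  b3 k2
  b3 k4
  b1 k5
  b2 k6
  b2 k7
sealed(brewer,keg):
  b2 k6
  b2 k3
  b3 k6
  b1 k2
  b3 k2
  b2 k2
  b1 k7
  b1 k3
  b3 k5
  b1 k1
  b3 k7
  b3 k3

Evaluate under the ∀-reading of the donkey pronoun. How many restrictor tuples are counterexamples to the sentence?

7

"it" takes "a keg" as antecedent — a donkey pronoun bound across the clause boundary.
Strong reading: for every (b,k) with filled(b,k), sealed(b,k).
Restrictor pairs: (b1,k2) ✓  (b1,k3) ✓  (b1,k4) ✗  (b1,k5) ✗  (b2,k1) ✗  (b2,k3) ✓  (b2,k4) ✗  (b2,k5) ✗  (b2,k6) ✓  (b2,k7) ✗  (b3,k2) ✓  (b3,k3) ✓  (b3,k4) ✗  (b3,k5) ✓  (b3,k7) ✓
Counterexamples (restrictor pairs failing the scope): 7.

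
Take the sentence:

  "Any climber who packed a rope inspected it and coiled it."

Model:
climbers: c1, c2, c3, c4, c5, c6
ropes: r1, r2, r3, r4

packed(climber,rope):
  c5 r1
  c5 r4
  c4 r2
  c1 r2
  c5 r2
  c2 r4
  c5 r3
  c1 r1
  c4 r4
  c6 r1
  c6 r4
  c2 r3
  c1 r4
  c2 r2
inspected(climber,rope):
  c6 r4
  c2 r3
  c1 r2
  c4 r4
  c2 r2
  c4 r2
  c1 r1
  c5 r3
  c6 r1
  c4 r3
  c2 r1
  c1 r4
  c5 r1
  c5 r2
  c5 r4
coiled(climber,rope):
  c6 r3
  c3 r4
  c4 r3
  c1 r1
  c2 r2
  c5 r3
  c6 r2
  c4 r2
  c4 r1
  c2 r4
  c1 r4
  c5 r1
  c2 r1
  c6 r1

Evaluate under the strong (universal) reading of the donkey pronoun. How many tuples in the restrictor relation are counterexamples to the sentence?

"it" takes "a rope" as antecedent — a donkey pronoun bound across the clause boundary.
Strong reading: for every (c,r) with packed(c,r), inspected(c,r) ∧ coiled(c,r).
Restrictor pairs: (c1,r1) ✓  (c1,r2) ✗  (c1,r4) ✓  (c2,r2) ✓  (c2,r3) ✗  (c2,r4) ✗  (c4,r2) ✓  (c4,r4) ✗  (c5,r1) ✓  (c5,r2) ✗  (c5,r3) ✓  (c5,r4) ✗  (c6,r1) ✓  (c6,r4) ✗
Counterexamples (restrictor pairs failing the scope): 7.

7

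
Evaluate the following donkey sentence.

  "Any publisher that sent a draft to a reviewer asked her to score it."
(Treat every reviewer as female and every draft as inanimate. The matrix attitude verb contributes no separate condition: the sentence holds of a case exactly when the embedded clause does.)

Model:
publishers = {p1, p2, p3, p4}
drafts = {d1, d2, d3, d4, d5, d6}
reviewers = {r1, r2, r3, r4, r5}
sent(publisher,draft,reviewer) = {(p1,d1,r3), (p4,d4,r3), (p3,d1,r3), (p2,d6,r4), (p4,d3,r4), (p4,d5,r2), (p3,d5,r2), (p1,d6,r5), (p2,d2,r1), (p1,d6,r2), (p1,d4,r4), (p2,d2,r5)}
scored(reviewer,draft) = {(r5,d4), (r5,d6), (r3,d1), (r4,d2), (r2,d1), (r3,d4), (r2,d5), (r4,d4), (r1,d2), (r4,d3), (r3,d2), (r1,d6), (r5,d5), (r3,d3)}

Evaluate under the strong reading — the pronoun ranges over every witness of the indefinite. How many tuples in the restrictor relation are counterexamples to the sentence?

3

"her" takes "a reviewer" as antecedent and "it" takes "a draft"; both are donkey pronouns co-varying with the restrictor.
Strong reading: for every (p,d,r) with sent(p,d,r), scored(r,d).
Restrictor triples: (p1,d1,r3)→scored(r3,d1) ✓  (p1,d4,r4)→scored(r4,d4) ✓  (p1,d6,r2)→scored(r2,d6) ✗  (p1,d6,r5)→scored(r5,d6) ✓  (p2,d2,r1)→scored(r1,d2) ✓  (p2,d2,r5)→scored(r5,d2) ✗  (p2,d6,r4)→scored(r4,d6) ✗  (p3,d1,r3)→scored(r3,d1) ✓  (p3,d5,r2)→scored(r2,d5) ✓  (p4,d3,r4)→scored(r4,d3) ✓  (p4,d4,r3)→scored(r3,d4) ✓  (p4,d5,r2)→scored(r2,d5) ✓
Counterexamples (restrictor triples failing the scope): 3.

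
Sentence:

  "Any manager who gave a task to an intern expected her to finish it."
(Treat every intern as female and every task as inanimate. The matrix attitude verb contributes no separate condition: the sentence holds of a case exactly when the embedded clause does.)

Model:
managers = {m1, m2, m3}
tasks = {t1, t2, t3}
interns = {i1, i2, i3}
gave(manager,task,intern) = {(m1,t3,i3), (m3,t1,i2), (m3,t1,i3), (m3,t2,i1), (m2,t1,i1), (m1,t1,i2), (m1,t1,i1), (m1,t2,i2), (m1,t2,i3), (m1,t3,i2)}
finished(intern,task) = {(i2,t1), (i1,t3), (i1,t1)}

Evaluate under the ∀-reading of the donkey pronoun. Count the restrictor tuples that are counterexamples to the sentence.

6

"her" takes "an intern" as antecedent and "it" takes "a task"; both are donkey pronouns co-varying with the restrictor.
Strong reading: for every (m,t,i) with gave(m,t,i), finished(i,t).
Restrictor triples: (m1,t1,i1)→finished(i1,t1) ✓  (m1,t1,i2)→finished(i2,t1) ✓  (m1,t2,i2)→finished(i2,t2) ✗  (m1,t2,i3)→finished(i3,t2) ✗  (m1,t3,i2)→finished(i2,t3) ✗  (m1,t3,i3)→finished(i3,t3) ✗  (m2,t1,i1)→finished(i1,t1) ✓  (m3,t1,i2)→finished(i2,t1) ✓  (m3,t1,i3)→finished(i3,t1) ✗  (m3,t2,i1)→finished(i1,t2) ✗
Counterexamples (restrictor triples failing the scope): 6.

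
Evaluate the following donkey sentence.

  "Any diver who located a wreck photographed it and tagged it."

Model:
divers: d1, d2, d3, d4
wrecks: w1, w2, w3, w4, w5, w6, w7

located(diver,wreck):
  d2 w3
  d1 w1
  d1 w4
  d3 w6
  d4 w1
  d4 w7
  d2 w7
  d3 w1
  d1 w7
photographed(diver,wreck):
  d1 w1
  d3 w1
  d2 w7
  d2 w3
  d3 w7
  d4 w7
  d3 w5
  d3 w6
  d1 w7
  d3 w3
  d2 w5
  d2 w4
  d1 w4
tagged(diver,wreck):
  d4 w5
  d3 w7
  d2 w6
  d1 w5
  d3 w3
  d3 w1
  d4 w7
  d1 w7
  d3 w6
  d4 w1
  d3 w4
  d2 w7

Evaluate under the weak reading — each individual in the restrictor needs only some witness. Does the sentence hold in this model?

"it" takes "a wreck" as antecedent — a donkey pronoun bound across the clause boundary.
Weak reading: every diver d with some located-wreck has at least one located-wreck w such that photographed(d,w) ∧ tagged(d,w).
Per diver: d1:✓  d2:✓  d3:✓  d4:✓
Every diver in the restrictor has a witness.

True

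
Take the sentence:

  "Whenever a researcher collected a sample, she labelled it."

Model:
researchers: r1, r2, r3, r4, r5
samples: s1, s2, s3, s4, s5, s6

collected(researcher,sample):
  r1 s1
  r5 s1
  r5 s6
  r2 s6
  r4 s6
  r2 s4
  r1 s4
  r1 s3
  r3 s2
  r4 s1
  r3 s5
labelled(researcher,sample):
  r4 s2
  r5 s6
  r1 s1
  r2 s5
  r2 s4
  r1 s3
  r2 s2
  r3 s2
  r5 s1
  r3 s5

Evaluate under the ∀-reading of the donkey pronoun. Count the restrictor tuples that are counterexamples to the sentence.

4

"it" takes "a sample" as antecedent — a donkey pronoun bound across the clause boundary.
Strong reading: for every (r,s) with collected(r,s), labelled(r,s).
Restrictor pairs: (r1,s1) ✓  (r1,s3) ✓  (r1,s4) ✗  (r2,s4) ✓  (r2,s6) ✗  (r3,s2) ✓  (r3,s5) ✓  (r4,s1) ✗  (r4,s6) ✗  (r5,s1) ✓  (r5,s6) ✓
Counterexamples (restrictor pairs failing the scope): 4.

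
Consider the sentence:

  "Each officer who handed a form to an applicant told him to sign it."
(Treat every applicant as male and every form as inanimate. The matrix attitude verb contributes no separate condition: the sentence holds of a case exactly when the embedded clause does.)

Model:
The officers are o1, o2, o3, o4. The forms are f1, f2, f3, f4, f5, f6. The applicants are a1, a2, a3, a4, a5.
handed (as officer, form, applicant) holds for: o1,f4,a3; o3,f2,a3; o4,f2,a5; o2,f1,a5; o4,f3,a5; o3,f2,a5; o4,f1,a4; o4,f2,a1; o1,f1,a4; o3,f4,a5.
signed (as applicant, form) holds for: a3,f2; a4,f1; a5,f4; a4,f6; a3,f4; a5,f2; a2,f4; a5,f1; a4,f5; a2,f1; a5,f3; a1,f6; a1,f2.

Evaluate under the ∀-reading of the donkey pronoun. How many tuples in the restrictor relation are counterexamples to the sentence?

"him" takes "an applicant" as antecedent and "it" takes "a form"; both are donkey pronouns co-varying with the restrictor.
Strong reading: for every (o,f,a) with handed(o,f,a), signed(a,f).
Restrictor triples: (o1,f1,a4)→signed(a4,f1) ✓  (o1,f4,a3)→signed(a3,f4) ✓  (o2,f1,a5)→signed(a5,f1) ✓  (o3,f2,a3)→signed(a3,f2) ✓  (o3,f2,a5)→signed(a5,f2) ✓  (o3,f4,a5)→signed(a5,f4) ✓  (o4,f1,a4)→signed(a4,f1) ✓  (o4,f2,a1)→signed(a1,f2) ✓  (o4,f2,a5)→signed(a5,f2) ✓  (o4,f3,a5)→signed(a5,f3) ✓
Counterexamples (restrictor triples failing the scope): 0.

0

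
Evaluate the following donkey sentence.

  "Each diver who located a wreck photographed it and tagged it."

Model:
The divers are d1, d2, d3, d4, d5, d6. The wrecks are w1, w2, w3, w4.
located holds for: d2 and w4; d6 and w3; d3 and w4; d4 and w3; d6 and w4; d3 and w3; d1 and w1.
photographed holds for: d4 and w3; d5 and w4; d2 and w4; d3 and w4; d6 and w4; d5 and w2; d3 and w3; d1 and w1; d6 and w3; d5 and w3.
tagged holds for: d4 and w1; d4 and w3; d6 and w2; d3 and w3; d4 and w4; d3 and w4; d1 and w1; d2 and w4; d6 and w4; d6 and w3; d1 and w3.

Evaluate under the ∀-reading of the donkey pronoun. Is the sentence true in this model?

True

"it" takes "a wreck" as antecedent — a donkey pronoun bound across the clause boundary.
Strong reading: for every (d,w) with located(d,w), photographed(d,w) ∧ tagged(d,w).
Restrictor pairs: (d1,w1) ✓  (d2,w4) ✓  (d3,w3) ✓  (d3,w4) ✓  (d4,w3) ✓  (d6,w3) ✓  (d6,w4) ✓
Every restrictor pair satisfies the scope.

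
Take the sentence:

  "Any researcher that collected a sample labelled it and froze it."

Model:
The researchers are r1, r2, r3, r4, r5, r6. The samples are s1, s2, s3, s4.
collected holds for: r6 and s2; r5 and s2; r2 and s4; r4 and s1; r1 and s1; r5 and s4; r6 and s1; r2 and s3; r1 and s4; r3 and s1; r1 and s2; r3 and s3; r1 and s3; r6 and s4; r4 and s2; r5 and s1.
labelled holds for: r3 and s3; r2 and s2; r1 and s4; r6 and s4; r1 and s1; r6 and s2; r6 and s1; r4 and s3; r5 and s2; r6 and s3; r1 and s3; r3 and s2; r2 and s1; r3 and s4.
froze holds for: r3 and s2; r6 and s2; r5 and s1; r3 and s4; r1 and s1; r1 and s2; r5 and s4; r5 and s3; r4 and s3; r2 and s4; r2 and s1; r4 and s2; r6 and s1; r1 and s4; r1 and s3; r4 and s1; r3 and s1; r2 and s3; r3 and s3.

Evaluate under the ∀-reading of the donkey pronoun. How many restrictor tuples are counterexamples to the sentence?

10

"it" takes "a sample" as antecedent — a donkey pronoun bound across the clause boundary.
Strong reading: for every (r,s) with collected(r,s), labelled(r,s) ∧ froze(r,s).
Restrictor pairs: (r1,s1) ✓  (r1,s2) ✗  (r1,s3) ✓  (r1,s4) ✓  (r2,s3) ✗  (r2,s4) ✗  (r3,s1) ✗  (r3,s3) ✓  (r4,s1) ✗  (r4,s2) ✗  (r5,s1) ✗  (r5,s2) ✗  (r5,s4) ✗  (r6,s1) ✓  (r6,s2) ✓  (r6,s4) ✗
Counterexamples (restrictor pairs failing the scope): 10.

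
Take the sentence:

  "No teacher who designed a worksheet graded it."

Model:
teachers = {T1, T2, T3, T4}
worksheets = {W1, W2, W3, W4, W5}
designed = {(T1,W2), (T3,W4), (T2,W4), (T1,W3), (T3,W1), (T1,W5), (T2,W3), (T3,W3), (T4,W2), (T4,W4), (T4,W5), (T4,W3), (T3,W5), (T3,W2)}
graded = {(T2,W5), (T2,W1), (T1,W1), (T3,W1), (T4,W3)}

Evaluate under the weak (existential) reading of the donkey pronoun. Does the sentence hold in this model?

"it" takes "a worksheet" as antecedent — a donkey pronoun bound across the clause boundary.
Truth condition: for no (t,w) with designed(t,w) does graded(t,w) hold.
Restrictor pairs — does the scope hold? (T1,W2):fails  (T1,W3):fails  (T1,W5):fails  (T2,W3):fails  (T2,W4):fails  (T3,W1):holds  (T3,W2):fails  (T3,W3):fails  (T3,W4):fails  (T3,W5):fails  (T4,W2):fails  (T4,W3):holds  (T4,W4):fails  (T4,W5):fails
Scope holds for 2 pair(s), so the sentence is false.

False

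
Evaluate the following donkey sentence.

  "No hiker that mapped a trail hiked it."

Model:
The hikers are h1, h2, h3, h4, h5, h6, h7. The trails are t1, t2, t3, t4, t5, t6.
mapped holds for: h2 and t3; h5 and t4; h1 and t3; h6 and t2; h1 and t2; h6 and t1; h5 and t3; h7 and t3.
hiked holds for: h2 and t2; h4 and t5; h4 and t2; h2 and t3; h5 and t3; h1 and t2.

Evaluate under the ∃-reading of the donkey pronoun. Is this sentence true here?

False

"it" takes "a trail" as antecedent — a donkey pronoun bound across the clause boundary.
Truth condition: for no (h,t) with mapped(h,t) does hiked(h,t) hold.
Restrictor pairs — does the scope hold? (h1,t2):holds  (h1,t3):fails  (h2,t3):holds  (h5,t3):holds  (h5,t4):fails  (h6,t1):fails  (h6,t2):fails  (h7,t3):fails
Scope holds for 3 pair(s), so the sentence is false.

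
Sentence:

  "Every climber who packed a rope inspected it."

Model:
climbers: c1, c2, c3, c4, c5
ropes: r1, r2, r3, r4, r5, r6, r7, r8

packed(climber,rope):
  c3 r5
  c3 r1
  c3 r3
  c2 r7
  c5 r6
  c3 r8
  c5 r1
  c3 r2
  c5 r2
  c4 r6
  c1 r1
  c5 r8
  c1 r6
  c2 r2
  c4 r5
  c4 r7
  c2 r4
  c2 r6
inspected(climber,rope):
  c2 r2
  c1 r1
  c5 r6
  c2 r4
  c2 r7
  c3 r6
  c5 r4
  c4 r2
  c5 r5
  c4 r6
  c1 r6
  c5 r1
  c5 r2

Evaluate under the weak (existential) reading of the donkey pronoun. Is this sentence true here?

"it" takes "a rope" as antecedent — a donkey pronoun bound across the clause boundary.
Weak reading: every climber c with some packed-rope has at least one packed-rope r such that inspected(c,r).
Per climber: c1:✓  c2:✓  c3:✗  c4:✓  c5:✓
c3 has no witness among its packed-ropes.

False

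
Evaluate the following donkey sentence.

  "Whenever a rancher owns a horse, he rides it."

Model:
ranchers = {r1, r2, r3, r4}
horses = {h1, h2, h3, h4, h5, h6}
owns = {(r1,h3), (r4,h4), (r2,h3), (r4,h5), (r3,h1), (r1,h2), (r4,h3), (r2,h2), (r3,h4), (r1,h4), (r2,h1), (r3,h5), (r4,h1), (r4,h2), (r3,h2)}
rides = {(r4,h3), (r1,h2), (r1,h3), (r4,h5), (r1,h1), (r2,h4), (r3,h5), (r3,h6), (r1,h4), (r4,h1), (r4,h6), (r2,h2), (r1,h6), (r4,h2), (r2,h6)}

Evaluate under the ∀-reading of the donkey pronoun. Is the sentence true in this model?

False

"it" takes "a horse" as antecedent — a donkey pronoun bound across the clause boundary.
Strong reading: for every (r,h) with owns(r,h), rides(r,h).
Restrictor pairs: (r1,h2) ✓  (r1,h3) ✓  (r1,h4) ✓  (r2,h1) ✗  (r2,h2) ✓  (r2,h3) ✗  (r3,h1) ✗  (r3,h2) ✗  (r3,h4) ✗  (r3,h5) ✓  (r4,h1) ✓  (r4,h2) ✓  (r4,h3) ✓  (r4,h4) ✗  (r4,h5) ✓
Counterexample: (r2,h1) is in owns but fails the scope.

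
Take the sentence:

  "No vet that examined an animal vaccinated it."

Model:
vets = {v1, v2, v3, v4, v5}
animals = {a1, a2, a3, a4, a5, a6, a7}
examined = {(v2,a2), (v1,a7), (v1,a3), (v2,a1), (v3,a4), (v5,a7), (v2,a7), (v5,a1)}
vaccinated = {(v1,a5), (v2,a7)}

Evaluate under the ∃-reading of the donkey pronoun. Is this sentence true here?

"it" takes "an animal" as antecedent — a donkey pronoun bound across the clause boundary.
Truth condition: for no (v,a) with examined(v,a) does vaccinated(v,a) hold.
Restrictor pairs — does the scope hold? (v1,a3):fails  (v1,a7):fails  (v2,a1):fails  (v2,a2):fails  (v2,a7):holds  (v3,a4):fails  (v5,a1):fails  (v5,a7):fails
Scope holds for 1 pair(s), so the sentence is false.

False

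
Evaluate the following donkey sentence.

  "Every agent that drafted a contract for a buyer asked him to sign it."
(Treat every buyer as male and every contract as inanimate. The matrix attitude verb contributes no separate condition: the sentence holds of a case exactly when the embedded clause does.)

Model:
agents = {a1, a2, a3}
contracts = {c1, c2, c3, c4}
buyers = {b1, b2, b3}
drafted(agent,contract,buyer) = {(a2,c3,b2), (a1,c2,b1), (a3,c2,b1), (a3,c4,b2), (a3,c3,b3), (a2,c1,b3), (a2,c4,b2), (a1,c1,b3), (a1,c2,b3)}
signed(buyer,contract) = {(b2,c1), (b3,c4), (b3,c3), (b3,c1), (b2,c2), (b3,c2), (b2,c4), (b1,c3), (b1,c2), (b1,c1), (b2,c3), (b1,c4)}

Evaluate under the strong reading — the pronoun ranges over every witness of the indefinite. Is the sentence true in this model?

True

"him" takes "a buyer" as antecedent and "it" takes "a contract"; both are donkey pronouns co-varying with the restrictor.
Strong reading: for every (a,c,b) with drafted(a,c,b), signed(b,c).
Restrictor triples: (a1,c1,b3)→signed(b3,c1) ✓  (a1,c2,b1)→signed(b1,c2) ✓  (a1,c2,b3)→signed(b3,c2) ✓  (a2,c1,b3)→signed(b3,c1) ✓  (a2,c3,b2)→signed(b2,c3) ✓  (a2,c4,b2)→signed(b2,c4) ✓  (a3,c2,b1)→signed(b1,c2) ✓  (a3,c3,b3)→signed(b3,c3) ✓  (a3,c4,b2)→signed(b2,c4) ✓
Every restrictor triple satisfies the scope.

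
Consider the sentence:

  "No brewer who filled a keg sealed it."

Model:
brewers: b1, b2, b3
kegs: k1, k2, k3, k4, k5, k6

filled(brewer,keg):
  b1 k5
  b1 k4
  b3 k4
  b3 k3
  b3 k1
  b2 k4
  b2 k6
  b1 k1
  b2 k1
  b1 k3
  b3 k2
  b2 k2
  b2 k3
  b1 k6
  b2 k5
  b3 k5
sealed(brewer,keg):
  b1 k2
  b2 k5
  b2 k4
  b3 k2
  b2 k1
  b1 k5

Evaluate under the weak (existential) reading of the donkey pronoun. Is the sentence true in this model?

"it" takes "a keg" as antecedent — a donkey pronoun bound across the clause boundary.
Truth condition: for no (b,k) with filled(b,k) does sealed(b,k) hold.
Restrictor pairs — does the scope hold? (b1,k1):fails  (b1,k3):fails  (b1,k4):fails  (b1,k5):holds  (b1,k6):fails  (b2,k1):holds  (b2,k2):fails  (b2,k3):fails  (b2,k4):holds  (b2,k5):holds  (b2,k6):fails  (b3,k1):fails  (b3,k2):holds  (b3,k3):fails  (b3,k4):fails  (b3,k5):fails
Scope holds for 5 pair(s), so the sentence is false.

False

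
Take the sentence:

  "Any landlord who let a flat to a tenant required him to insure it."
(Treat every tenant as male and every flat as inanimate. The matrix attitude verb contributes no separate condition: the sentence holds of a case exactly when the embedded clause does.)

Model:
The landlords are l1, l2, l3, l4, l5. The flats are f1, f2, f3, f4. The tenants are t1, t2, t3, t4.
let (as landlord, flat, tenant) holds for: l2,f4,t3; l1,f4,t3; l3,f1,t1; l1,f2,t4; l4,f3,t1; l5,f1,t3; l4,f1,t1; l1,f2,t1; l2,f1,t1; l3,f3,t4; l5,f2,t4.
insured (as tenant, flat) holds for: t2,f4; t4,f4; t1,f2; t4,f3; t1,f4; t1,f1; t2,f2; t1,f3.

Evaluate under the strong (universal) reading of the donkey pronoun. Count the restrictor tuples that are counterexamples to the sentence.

5

"him" takes "a tenant" as antecedent and "it" takes "a flat"; both are donkey pronouns co-varying with the restrictor.
Strong reading: for every (l,f,t) with let(l,f,t), insured(t,f).
Restrictor triples: (l1,f2,t1)→insured(t1,f2) ✓  (l1,f2,t4)→insured(t4,f2) ✗  (l1,f4,t3)→insured(t3,f4) ✗  (l2,f1,t1)→insured(t1,f1) ✓  (l2,f4,t3)→insured(t3,f4) ✗  (l3,f1,t1)→insured(t1,f1) ✓  (l3,f3,t4)→insured(t4,f3) ✓  (l4,f1,t1)→insured(t1,f1) ✓  (l4,f3,t1)→insured(t1,f3) ✓  (l5,f1,t3)→insured(t3,f1) ✗  (l5,f2,t4)→insured(t4,f2) ✗
Counterexamples (restrictor triples failing the scope): 5.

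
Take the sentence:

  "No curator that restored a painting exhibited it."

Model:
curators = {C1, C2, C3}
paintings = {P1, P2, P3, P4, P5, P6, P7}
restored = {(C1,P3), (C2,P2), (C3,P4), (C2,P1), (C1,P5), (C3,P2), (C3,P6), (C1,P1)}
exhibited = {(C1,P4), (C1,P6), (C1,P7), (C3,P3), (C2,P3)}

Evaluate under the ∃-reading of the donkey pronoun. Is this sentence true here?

True

"it" takes "a painting" as antecedent — a donkey pronoun bound across the clause boundary.
Truth condition: for no (c,p) with restored(c,p) does exhibited(c,p) hold.
Restrictor pairs — does the scope hold? (C1,P1):fails  (C1,P3):fails  (C1,P5):fails  (C2,P1):fails  (C2,P2):fails  (C3,P2):fails  (C3,P4):fails  (C3,P6):fails
Scope holds for no restrictor pair, so the sentence is true.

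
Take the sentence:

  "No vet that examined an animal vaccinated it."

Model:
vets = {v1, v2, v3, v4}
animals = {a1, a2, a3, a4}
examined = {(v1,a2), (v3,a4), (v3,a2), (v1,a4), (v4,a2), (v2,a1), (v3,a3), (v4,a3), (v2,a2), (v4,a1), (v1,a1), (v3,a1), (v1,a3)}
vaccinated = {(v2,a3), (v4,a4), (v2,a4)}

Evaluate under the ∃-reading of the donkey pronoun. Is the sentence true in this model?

True

"it" takes "an animal" as antecedent — a donkey pronoun bound across the clause boundary.
Truth condition: for no (v,a) with examined(v,a) does vaccinated(v,a) hold.
Restrictor pairs — does the scope hold? (v1,a1):fails  (v1,a2):fails  (v1,a3):fails  (v1,a4):fails  (v2,a1):fails  (v2,a2):fails  (v3,a1):fails  (v3,a2):fails  (v3,a3):fails  (v3,a4):fails  (v4,a1):fails  (v4,a2):fails  (v4,a3):fails
Scope holds for no restrictor pair, so the sentence is true.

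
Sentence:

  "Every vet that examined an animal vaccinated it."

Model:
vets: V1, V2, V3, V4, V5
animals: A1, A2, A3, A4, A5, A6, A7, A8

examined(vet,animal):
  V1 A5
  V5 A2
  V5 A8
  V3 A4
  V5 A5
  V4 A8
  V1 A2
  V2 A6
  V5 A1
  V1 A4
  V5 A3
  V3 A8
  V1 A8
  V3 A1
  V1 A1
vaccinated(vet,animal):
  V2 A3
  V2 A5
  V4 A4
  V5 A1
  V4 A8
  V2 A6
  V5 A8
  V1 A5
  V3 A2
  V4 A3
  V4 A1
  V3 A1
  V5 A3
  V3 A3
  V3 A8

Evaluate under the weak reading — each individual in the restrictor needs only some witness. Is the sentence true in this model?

True

"it" takes "an animal" as antecedent — a donkey pronoun bound across the clause boundary.
Weak reading: every vet v with some examined-animal has at least one examined-animal a such that vaccinated(v,a).
Per vet: V1:✓  V2:✓  V3:✓  V4:✓  V5:✓
Every vet in the restrictor has a witness.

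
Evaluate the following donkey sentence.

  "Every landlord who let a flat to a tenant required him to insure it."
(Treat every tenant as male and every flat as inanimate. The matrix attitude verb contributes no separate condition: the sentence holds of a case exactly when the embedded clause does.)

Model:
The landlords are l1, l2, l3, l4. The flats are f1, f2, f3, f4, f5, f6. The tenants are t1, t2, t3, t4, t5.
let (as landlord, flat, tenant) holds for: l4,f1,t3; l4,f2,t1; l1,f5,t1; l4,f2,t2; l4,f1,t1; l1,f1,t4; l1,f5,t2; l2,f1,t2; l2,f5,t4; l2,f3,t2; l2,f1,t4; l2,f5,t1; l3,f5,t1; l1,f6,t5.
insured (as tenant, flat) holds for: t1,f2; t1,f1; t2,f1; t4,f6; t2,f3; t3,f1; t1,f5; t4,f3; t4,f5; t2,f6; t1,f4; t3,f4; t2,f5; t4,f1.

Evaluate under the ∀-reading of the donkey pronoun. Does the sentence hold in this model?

"him" takes "a tenant" as antecedent and "it" takes "a flat"; both are donkey pronouns co-varying with the restrictor.
Strong reading: for every (l,f,t) with let(l,f,t), insured(t,f).
Restrictor triples: (l1,f1,t4)→insured(t4,f1) ✓  (l1,f5,t1)→insured(t1,f5) ✓  (l1,f5,t2)→insured(t2,f5) ✓  (l1,f6,t5)→insured(t5,f6) ✗  (l2,f1,t2)→insured(t2,f1) ✓  (l2,f1,t4)→insured(t4,f1) ✓  (l2,f3,t2)→insured(t2,f3) ✓  (l2,f5,t1)→insured(t1,f5) ✓  (l2,f5,t4)→insured(t4,f5) ✓  (l3,f5,t1)→insured(t1,f5) ✓  (l4,f1,t1)→insured(t1,f1) ✓  (l4,f1,t3)→insured(t3,f1) ✓  (l4,f2,t1)→insured(t1,f2) ✓  (l4,f2,t2)→insured(t2,f2) ✗
Counterexample: (l1,f6,t5) — insured(t5,f6) does not hold.

False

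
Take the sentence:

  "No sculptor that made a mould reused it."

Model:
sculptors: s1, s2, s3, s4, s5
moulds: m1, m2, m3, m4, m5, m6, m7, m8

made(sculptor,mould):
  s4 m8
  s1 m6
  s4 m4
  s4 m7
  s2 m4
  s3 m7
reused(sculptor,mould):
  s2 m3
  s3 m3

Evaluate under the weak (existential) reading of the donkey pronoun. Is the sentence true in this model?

True

"it" takes "a mould" as antecedent — a donkey pronoun bound across the clause boundary.
Truth condition: for no (s,m) with made(s,m) does reused(s,m) hold.
Restrictor pairs — does the scope hold? (s1,m6):fails  (s2,m4):fails  (s3,m7):fails  (s4,m4):fails  (s4,m7):fails  (s4,m8):fails
Scope holds for no restrictor pair, so the sentence is true.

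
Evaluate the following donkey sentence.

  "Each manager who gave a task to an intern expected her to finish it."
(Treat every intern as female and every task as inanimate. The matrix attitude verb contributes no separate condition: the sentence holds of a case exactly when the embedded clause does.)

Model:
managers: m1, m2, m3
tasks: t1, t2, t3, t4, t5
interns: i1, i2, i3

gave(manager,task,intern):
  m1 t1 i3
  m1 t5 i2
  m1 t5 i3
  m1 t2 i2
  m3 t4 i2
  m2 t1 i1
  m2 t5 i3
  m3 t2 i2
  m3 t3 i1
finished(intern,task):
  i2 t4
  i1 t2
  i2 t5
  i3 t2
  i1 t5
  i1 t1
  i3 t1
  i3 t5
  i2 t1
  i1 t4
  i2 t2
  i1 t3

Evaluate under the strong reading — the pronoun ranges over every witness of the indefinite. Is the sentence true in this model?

True

"her" takes "an intern" as antecedent and "it" takes "a task"; both are donkey pronouns co-varying with the restrictor.
Strong reading: for every (m,t,i) with gave(m,t,i), finished(i,t).
Restrictor triples: (m1,t1,i3)→finished(i3,t1) ✓  (m1,t2,i2)→finished(i2,t2) ✓  (m1,t5,i2)→finished(i2,t5) ✓  (m1,t5,i3)→finished(i3,t5) ✓  (m2,t1,i1)→finished(i1,t1) ✓  (m2,t5,i3)→finished(i3,t5) ✓  (m3,t2,i2)→finished(i2,t2) ✓  (m3,t3,i1)→finished(i1,t3) ✓  (m3,t4,i2)→finished(i2,t4) ✓
Every restrictor triple satisfies the scope.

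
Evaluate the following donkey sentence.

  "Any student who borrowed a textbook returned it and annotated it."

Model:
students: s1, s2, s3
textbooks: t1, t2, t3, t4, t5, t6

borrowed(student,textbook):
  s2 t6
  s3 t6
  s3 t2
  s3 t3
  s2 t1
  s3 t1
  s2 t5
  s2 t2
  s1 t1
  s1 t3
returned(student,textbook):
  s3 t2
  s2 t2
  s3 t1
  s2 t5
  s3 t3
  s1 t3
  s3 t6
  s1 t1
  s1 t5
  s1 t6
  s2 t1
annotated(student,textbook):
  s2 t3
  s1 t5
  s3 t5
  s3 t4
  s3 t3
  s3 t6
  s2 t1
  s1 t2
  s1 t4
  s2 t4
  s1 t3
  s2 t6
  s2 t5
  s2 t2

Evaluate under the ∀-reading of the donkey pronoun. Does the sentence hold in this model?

"it" takes "a textbook" as antecedent — a donkey pronoun bound across the clause boundary.
Strong reading: for every (s,t) with borrowed(s,t), returned(s,t) ∧ annotated(s,t).
Restrictor pairs: (s1,t1) ✗  (s1,t3) ✓  (s2,t1) ✓  (s2,t2) ✓  (s2,t5) ✓  (s2,t6) ✗  (s3,t1) ✗  (s3,t2) ✗  (s3,t3) ✓  (s3,t6) ✓
Counterexample: (s1,t1) is in borrowed but fails the scope.

False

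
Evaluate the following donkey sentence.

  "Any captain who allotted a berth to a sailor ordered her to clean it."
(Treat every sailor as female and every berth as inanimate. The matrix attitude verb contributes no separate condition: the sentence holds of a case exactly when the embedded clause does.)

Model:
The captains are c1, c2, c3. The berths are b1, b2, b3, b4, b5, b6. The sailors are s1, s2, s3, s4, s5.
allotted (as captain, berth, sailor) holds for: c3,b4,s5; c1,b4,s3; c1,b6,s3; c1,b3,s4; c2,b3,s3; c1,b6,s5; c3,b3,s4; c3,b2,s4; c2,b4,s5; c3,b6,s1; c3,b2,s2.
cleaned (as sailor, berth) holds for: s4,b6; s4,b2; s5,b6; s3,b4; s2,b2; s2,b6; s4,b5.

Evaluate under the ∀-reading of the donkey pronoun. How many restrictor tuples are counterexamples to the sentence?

"her" takes "a sailor" as antecedent and "it" takes "a berth"; both are donkey pronouns co-varying with the restrictor.
Strong reading: for every (c,b,s) with allotted(c,b,s), cleaned(s,b).
Restrictor triples: (c1,b3,s4)→cleaned(s4,b3) ✗  (c1,b4,s3)→cleaned(s3,b4) ✓  (c1,b6,s3)→cleaned(s3,b6) ✗  (c1,b6,s5)→cleaned(s5,b6) ✓  (c2,b3,s3)→cleaned(s3,b3) ✗  (c2,b4,s5)→cleaned(s5,b4) ✗  (c3,b2,s2)→cleaned(s2,b2) ✓  (c3,b2,s4)→cleaned(s4,b2) ✓  (c3,b3,s4)→cleaned(s4,b3) ✗  (c3,b4,s5)→cleaned(s5,b4) ✗  (c3,b6,s1)→cleaned(s1,b6) ✗
Counterexamples (restrictor triples failing the scope): 7.

7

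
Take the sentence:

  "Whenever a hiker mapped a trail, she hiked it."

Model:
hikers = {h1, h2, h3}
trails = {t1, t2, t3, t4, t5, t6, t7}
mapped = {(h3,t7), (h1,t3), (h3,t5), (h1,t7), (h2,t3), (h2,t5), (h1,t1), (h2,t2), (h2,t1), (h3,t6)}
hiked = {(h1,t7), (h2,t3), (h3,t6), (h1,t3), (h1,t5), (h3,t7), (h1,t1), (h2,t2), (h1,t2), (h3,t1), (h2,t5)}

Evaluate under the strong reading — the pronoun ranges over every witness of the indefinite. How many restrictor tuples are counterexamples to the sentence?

"it" takes "a trail" as antecedent — a donkey pronoun bound across the clause boundary.
Strong reading: for every (h,t) with mapped(h,t), hiked(h,t).
Restrictor pairs: (h1,t1) ✓  (h1,t3) ✓  (h1,t7) ✓  (h2,t1) ✗  (h2,t2) ✓  (h2,t3) ✓  (h2,t5) ✓  (h3,t5) ✗  (h3,t6) ✓  (h3,t7) ✓
Counterexamples (restrictor pairs failing the scope): 2.

2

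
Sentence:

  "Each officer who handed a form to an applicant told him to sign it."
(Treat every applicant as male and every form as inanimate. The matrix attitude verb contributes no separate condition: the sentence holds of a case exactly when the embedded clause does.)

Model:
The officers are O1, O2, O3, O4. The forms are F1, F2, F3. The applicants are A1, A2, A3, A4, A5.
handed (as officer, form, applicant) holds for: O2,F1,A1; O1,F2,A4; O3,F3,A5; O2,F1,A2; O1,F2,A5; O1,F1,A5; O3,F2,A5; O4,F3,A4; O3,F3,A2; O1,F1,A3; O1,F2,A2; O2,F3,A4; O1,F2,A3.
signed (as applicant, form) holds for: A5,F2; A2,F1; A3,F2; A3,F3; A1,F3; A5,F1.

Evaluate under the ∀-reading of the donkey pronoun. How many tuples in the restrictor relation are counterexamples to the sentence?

8

"him" takes "an applicant" as antecedent and "it" takes "a form"; both are donkey pronouns co-varying with the restrictor.
Strong reading: for every (o,f,a) with handed(o,f,a), signed(a,f).
Restrictor triples: (O1,F1,A3)→signed(A3,F1) ✗  (O1,F1,A5)→signed(A5,F1) ✓  (O1,F2,A2)→signed(A2,F2) ✗  (O1,F2,A3)→signed(A3,F2) ✓  (O1,F2,A4)→signed(A4,F2) ✗  (O1,F2,A5)→signed(A5,F2) ✓  (O2,F1,A1)→signed(A1,F1) ✗  (O2,F1,A2)→signed(A2,F1) ✓  (O2,F3,A4)→signed(A4,F3) ✗  (O3,F2,A5)→signed(A5,F2) ✓  (O3,F3,A2)→signed(A2,F3) ✗  (O3,F3,A5)→signed(A5,F3) ✗  (O4,F3,A4)→signed(A4,F3) ✗
Counterexamples (restrictor triples failing the scope): 8.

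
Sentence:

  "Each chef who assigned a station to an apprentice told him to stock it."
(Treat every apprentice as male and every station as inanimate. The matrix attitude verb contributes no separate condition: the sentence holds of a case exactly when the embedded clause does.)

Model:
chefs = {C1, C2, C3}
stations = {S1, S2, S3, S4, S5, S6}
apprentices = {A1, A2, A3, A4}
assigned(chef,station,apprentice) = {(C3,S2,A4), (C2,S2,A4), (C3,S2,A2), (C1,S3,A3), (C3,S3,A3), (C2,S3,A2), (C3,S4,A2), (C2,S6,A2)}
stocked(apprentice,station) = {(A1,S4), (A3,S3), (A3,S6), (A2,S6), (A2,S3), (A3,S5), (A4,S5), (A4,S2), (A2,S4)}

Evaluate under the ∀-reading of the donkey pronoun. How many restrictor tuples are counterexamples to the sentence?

"him" takes "an apprentice" as antecedent and "it" takes "a station"; both are donkey pronouns co-varying with the restrictor.
Strong reading: for every (c,s,a) with assigned(c,s,a), stocked(a,s).
Restrictor triples: (C1,S3,A3)→stocked(A3,S3) ✓  (C2,S2,A4)→stocked(A4,S2) ✓  (C2,S3,A2)→stocked(A2,S3) ✓  (C2,S6,A2)→stocked(A2,S6) ✓  (C3,S2,A2)→stocked(A2,S2) ✗  (C3,S2,A4)→stocked(A4,S2) ✓  (C3,S3,A3)→stocked(A3,S3) ✓  (C3,S4,A2)→stocked(A2,S4) ✓
Counterexamples (restrictor triples failing the scope): 1.

1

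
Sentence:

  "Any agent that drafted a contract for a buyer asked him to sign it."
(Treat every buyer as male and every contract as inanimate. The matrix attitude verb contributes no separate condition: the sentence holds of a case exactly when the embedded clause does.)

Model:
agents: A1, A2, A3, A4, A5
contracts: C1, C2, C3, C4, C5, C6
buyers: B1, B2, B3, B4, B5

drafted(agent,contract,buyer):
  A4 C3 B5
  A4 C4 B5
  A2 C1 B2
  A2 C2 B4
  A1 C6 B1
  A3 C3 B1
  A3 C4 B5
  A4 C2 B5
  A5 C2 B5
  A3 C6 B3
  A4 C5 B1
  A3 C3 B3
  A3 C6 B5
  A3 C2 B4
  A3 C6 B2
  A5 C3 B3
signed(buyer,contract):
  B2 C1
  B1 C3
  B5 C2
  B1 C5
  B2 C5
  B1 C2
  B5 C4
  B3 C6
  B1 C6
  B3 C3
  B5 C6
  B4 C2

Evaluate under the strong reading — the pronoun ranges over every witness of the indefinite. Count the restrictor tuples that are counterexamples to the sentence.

2

"him" takes "a buyer" as antecedent and "it" takes "a contract"; both are donkey pronouns co-varying with the restrictor.
Strong reading: for every (a,c,b) with drafted(a,c,b), signed(b,c).
Restrictor triples: (A1,C6,B1)→signed(B1,C6) ✓  (A2,C1,B2)→signed(B2,C1) ✓  (A2,C2,B4)→signed(B4,C2) ✓  (A3,C2,B4)→signed(B4,C2) ✓  (A3,C3,B1)→signed(B1,C3) ✓  (A3,C3,B3)→signed(B3,C3) ✓  (A3,C4,B5)→signed(B5,C4) ✓  (A3,C6,B2)→signed(B2,C6) ✗  (A3,C6,B3)→signed(B3,C6) ✓  (A3,C6,B5)→signed(B5,C6) ✓  (A4,C2,B5)→signed(B5,C2) ✓  (A4,C3,B5)→signed(B5,C3) ✗  (A4,C4,B5)→signed(B5,C4) ✓  (A4,C5,B1)→signed(B1,C5) ✓  (A5,C2,B5)→signed(B5,C2) ✓  (A5,C3,B3)→signed(B3,C3) ✓
Counterexamples (restrictor triples failing the scope): 2.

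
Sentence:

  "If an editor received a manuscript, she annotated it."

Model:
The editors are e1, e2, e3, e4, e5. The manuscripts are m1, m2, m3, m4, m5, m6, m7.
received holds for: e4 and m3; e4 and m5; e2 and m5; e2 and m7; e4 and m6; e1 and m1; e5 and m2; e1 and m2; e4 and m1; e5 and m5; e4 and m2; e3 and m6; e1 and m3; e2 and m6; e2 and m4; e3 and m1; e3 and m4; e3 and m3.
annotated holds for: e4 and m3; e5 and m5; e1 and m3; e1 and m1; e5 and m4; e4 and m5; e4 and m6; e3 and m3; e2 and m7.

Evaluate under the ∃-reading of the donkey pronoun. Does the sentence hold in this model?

True

"it" takes "a manuscript" as antecedent — a donkey pronoun bound across the clause boundary.
Weak reading: every editor e with some received-manuscript has at least one received-manuscript m such that annotated(e,m).
Per editor: e1:✓  e2:✓  e3:✓  e4:✓  e5:✓
Every editor in the restrictor has a witness.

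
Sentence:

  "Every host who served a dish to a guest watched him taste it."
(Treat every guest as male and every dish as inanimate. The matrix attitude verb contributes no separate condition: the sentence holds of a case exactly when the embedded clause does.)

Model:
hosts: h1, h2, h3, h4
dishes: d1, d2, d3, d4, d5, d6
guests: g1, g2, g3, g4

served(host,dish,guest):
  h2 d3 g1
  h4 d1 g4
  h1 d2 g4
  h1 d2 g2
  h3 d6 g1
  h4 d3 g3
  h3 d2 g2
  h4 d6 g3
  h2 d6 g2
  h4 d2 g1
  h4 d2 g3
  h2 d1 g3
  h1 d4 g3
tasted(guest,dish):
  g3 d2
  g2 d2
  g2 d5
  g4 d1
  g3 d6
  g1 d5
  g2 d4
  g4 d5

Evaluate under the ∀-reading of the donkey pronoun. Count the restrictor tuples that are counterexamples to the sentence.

"him" takes "a guest" as antecedent and "it" takes "a dish"; both are donkey pronouns co-varying with the restrictor.
Strong reading: for every (h,d,g) with served(h,d,g), tasted(g,d).
Restrictor triples: (h1,d2,g2)→tasted(g2,d2) ✓  (h1,d2,g4)→tasted(g4,d2) ✗  (h1,d4,g3)→tasted(g3,d4) ✗  (h2,d1,g3)→tasted(g3,d1) ✗  (h2,d3,g1)→tasted(g1,d3) ✗  (h2,d6,g2)→tasted(g2,d6) ✗  (h3,d2,g2)→tasted(g2,d2) ✓  (h3,d6,g1)→tasted(g1,d6) ✗  (h4,d1,g4)→tasted(g4,d1) ✓  (h4,d2,g1)→tasted(g1,d2) ✗  (h4,d2,g3)→tasted(g3,d2) ✓  (h4,d3,g3)→tasted(g3,d3) ✗  (h4,d6,g3)→tasted(g3,d6) ✓
Counterexamples (restrictor triples failing the scope): 8.

8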